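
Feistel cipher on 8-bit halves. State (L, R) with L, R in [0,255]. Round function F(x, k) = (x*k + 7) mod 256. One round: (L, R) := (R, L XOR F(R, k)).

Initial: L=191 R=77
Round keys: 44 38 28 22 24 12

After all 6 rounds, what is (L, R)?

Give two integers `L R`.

Answer: 76 124

Derivation:
Round 1 (k=44): L=77 R=252
Round 2 (k=38): L=252 R=34
Round 3 (k=28): L=34 R=67
Round 4 (k=22): L=67 R=235
Round 5 (k=24): L=235 R=76
Round 6 (k=12): L=76 R=124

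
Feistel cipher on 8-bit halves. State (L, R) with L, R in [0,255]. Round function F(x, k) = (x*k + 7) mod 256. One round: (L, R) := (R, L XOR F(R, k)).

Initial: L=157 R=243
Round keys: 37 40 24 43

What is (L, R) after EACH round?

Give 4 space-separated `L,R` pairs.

Round 1 (k=37): L=243 R=187
Round 2 (k=40): L=187 R=204
Round 3 (k=24): L=204 R=156
Round 4 (k=43): L=156 R=247

Answer: 243,187 187,204 204,156 156,247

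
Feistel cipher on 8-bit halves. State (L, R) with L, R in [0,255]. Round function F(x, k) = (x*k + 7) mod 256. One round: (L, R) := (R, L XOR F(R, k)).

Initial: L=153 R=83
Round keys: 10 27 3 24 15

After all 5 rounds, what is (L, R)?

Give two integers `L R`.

Answer: 39 179

Derivation:
Round 1 (k=10): L=83 R=220
Round 2 (k=27): L=220 R=104
Round 3 (k=3): L=104 R=227
Round 4 (k=24): L=227 R=39
Round 5 (k=15): L=39 R=179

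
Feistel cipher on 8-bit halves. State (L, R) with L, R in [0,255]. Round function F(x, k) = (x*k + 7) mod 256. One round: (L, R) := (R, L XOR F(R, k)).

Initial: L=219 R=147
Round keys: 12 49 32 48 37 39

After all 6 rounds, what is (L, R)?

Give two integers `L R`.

Round 1 (k=12): L=147 R=48
Round 2 (k=49): L=48 R=164
Round 3 (k=32): L=164 R=183
Round 4 (k=48): L=183 R=243
Round 5 (k=37): L=243 R=145
Round 6 (k=39): L=145 R=237

Answer: 145 237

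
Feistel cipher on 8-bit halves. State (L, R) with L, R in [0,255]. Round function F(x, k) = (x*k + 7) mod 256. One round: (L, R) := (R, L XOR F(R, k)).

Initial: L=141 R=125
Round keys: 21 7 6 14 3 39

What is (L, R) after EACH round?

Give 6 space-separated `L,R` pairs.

Answer: 125,197 197,23 23,84 84,136 136,203 203,124

Derivation:
Round 1 (k=21): L=125 R=197
Round 2 (k=7): L=197 R=23
Round 3 (k=6): L=23 R=84
Round 4 (k=14): L=84 R=136
Round 5 (k=3): L=136 R=203
Round 6 (k=39): L=203 R=124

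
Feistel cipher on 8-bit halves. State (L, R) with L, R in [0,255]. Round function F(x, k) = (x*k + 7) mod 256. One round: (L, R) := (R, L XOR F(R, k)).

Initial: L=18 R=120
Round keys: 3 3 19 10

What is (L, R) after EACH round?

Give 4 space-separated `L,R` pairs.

Answer: 120,125 125,6 6,4 4,41

Derivation:
Round 1 (k=3): L=120 R=125
Round 2 (k=3): L=125 R=6
Round 3 (k=19): L=6 R=4
Round 4 (k=10): L=4 R=41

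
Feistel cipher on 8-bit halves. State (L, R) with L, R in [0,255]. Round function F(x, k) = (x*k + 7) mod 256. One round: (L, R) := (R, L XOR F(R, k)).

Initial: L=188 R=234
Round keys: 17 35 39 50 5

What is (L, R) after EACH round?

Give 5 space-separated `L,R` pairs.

Answer: 234,45 45,196 196,206 206,135 135,100

Derivation:
Round 1 (k=17): L=234 R=45
Round 2 (k=35): L=45 R=196
Round 3 (k=39): L=196 R=206
Round 4 (k=50): L=206 R=135
Round 5 (k=5): L=135 R=100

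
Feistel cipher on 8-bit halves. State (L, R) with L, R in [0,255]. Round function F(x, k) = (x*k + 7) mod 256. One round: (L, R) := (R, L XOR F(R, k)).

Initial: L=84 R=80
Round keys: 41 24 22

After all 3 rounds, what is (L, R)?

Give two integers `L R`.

Answer: 31 50

Derivation:
Round 1 (k=41): L=80 R=131
Round 2 (k=24): L=131 R=31
Round 3 (k=22): L=31 R=50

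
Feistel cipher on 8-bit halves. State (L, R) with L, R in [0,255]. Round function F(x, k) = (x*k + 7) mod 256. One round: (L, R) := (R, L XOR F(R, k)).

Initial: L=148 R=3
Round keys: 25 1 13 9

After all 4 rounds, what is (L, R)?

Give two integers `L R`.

Round 1 (k=25): L=3 R=198
Round 2 (k=1): L=198 R=206
Round 3 (k=13): L=206 R=187
Round 4 (k=9): L=187 R=84

Answer: 187 84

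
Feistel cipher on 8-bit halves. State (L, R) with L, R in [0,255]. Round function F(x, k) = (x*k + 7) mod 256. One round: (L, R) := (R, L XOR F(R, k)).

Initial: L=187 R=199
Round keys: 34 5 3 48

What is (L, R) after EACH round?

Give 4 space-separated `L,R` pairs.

Round 1 (k=34): L=199 R=206
Round 2 (k=5): L=206 R=202
Round 3 (k=3): L=202 R=171
Round 4 (k=48): L=171 R=221

Answer: 199,206 206,202 202,171 171,221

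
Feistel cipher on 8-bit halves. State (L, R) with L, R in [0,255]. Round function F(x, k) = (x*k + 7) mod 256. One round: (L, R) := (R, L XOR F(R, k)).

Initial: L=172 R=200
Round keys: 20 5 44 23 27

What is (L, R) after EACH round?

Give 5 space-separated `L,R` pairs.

Round 1 (k=20): L=200 R=11
Round 2 (k=5): L=11 R=246
Round 3 (k=44): L=246 R=68
Round 4 (k=23): L=68 R=213
Round 5 (k=27): L=213 R=58

Answer: 200,11 11,246 246,68 68,213 213,58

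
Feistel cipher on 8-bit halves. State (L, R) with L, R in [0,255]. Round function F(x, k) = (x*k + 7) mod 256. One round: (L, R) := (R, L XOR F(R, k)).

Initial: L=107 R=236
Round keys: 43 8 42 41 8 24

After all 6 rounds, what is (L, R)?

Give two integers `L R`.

Round 1 (k=43): L=236 R=192
Round 2 (k=8): L=192 R=235
Round 3 (k=42): L=235 R=85
Round 4 (k=41): L=85 R=79
Round 5 (k=8): L=79 R=42
Round 6 (k=24): L=42 R=184

Answer: 42 184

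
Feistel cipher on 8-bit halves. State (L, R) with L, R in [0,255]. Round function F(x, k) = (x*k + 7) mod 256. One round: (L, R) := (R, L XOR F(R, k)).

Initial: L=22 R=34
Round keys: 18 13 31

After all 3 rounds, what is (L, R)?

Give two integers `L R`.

Round 1 (k=18): L=34 R=125
Round 2 (k=13): L=125 R=66
Round 3 (k=31): L=66 R=120

Answer: 66 120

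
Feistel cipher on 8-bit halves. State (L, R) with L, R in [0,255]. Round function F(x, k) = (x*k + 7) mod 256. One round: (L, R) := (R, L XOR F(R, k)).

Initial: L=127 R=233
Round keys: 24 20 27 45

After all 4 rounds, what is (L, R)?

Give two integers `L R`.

Answer: 1 90

Derivation:
Round 1 (k=24): L=233 R=160
Round 2 (k=20): L=160 R=110
Round 3 (k=27): L=110 R=1
Round 4 (k=45): L=1 R=90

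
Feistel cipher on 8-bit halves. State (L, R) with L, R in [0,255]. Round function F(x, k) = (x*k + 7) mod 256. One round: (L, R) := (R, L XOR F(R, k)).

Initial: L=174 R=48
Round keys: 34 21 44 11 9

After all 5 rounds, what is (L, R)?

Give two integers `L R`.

Answer: 5 10

Derivation:
Round 1 (k=34): L=48 R=201
Round 2 (k=21): L=201 R=180
Round 3 (k=44): L=180 R=62
Round 4 (k=11): L=62 R=5
Round 5 (k=9): L=5 R=10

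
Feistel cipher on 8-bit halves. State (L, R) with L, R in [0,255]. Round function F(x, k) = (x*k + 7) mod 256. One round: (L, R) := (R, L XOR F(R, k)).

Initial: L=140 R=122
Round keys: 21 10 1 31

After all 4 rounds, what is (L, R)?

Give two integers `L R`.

Answer: 207 91

Derivation:
Round 1 (k=21): L=122 R=133
Round 2 (k=10): L=133 R=67
Round 3 (k=1): L=67 R=207
Round 4 (k=31): L=207 R=91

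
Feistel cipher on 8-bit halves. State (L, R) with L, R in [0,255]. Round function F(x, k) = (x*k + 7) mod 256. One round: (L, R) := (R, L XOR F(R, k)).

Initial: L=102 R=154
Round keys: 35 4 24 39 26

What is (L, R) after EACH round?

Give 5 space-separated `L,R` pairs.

Round 1 (k=35): L=154 R=115
Round 2 (k=4): L=115 R=73
Round 3 (k=24): L=73 R=172
Round 4 (k=39): L=172 R=114
Round 5 (k=26): L=114 R=55

Answer: 154,115 115,73 73,172 172,114 114,55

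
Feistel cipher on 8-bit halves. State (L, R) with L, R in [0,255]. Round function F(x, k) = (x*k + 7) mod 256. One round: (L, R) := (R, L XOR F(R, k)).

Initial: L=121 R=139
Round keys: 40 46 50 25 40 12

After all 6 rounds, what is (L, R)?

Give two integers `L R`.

Round 1 (k=40): L=139 R=198
Round 2 (k=46): L=198 R=16
Round 3 (k=50): L=16 R=225
Round 4 (k=25): L=225 R=16
Round 5 (k=40): L=16 R=102
Round 6 (k=12): L=102 R=223

Answer: 102 223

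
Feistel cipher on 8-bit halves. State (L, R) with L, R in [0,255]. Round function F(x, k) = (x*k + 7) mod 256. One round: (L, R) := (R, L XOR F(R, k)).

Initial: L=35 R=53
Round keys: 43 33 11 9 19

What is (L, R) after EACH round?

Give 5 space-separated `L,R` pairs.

Round 1 (k=43): L=53 R=205
Round 2 (k=33): L=205 R=65
Round 3 (k=11): L=65 R=31
Round 4 (k=9): L=31 R=95
Round 5 (k=19): L=95 R=11

Answer: 53,205 205,65 65,31 31,95 95,11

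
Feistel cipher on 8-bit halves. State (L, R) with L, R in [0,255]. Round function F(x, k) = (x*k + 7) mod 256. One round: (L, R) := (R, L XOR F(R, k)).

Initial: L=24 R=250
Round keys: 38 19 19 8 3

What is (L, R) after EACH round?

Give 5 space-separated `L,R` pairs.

Answer: 250,59 59,146 146,230 230,165 165,16

Derivation:
Round 1 (k=38): L=250 R=59
Round 2 (k=19): L=59 R=146
Round 3 (k=19): L=146 R=230
Round 4 (k=8): L=230 R=165
Round 5 (k=3): L=165 R=16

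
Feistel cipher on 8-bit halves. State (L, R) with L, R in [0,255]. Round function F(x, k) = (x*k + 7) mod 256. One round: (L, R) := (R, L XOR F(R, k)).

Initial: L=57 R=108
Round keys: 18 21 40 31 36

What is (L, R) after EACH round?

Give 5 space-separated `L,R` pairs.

Answer: 108,166 166,201 201,201 201,151 151,138

Derivation:
Round 1 (k=18): L=108 R=166
Round 2 (k=21): L=166 R=201
Round 3 (k=40): L=201 R=201
Round 4 (k=31): L=201 R=151
Round 5 (k=36): L=151 R=138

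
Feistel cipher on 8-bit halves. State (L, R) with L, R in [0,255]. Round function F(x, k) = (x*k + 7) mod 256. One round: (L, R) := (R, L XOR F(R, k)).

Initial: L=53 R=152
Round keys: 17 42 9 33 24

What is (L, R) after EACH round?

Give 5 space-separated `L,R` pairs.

Answer: 152,42 42,115 115,56 56,76 76,31

Derivation:
Round 1 (k=17): L=152 R=42
Round 2 (k=42): L=42 R=115
Round 3 (k=9): L=115 R=56
Round 4 (k=33): L=56 R=76
Round 5 (k=24): L=76 R=31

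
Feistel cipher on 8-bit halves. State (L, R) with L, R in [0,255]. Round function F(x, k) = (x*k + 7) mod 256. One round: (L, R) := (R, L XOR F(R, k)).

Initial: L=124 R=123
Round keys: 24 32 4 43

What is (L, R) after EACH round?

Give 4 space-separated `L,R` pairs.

Answer: 123,243 243,28 28,132 132,47

Derivation:
Round 1 (k=24): L=123 R=243
Round 2 (k=32): L=243 R=28
Round 3 (k=4): L=28 R=132
Round 4 (k=43): L=132 R=47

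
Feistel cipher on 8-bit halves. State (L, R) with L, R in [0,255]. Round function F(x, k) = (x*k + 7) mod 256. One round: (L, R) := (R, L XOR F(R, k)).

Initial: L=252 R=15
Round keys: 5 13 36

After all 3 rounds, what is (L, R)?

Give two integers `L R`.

Answer: 210 33

Derivation:
Round 1 (k=5): L=15 R=174
Round 2 (k=13): L=174 R=210
Round 3 (k=36): L=210 R=33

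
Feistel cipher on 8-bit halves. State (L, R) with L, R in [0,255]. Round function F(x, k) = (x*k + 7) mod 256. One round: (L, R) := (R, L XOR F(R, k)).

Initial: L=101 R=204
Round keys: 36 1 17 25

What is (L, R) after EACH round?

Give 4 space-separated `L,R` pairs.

Round 1 (k=36): L=204 R=210
Round 2 (k=1): L=210 R=21
Round 3 (k=17): L=21 R=190
Round 4 (k=25): L=190 R=128

Answer: 204,210 210,21 21,190 190,128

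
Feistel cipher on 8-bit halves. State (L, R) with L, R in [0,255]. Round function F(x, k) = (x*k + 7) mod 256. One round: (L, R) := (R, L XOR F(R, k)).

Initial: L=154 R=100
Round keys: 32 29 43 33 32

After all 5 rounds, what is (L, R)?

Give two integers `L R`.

Answer: 145 249

Derivation:
Round 1 (k=32): L=100 R=29
Round 2 (k=29): L=29 R=52
Round 3 (k=43): L=52 R=222
Round 4 (k=33): L=222 R=145
Round 5 (k=32): L=145 R=249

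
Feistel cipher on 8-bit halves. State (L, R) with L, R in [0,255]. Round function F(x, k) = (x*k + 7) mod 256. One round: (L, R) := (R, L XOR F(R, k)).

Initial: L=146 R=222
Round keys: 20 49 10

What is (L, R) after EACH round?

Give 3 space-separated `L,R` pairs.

Answer: 222,205 205,154 154,198

Derivation:
Round 1 (k=20): L=222 R=205
Round 2 (k=49): L=205 R=154
Round 3 (k=10): L=154 R=198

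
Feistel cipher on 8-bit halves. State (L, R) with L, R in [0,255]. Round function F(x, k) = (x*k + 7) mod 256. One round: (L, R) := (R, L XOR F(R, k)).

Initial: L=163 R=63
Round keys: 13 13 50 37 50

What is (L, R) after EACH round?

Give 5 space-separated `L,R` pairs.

Answer: 63,153 153,243 243,228 228,8 8,115

Derivation:
Round 1 (k=13): L=63 R=153
Round 2 (k=13): L=153 R=243
Round 3 (k=50): L=243 R=228
Round 4 (k=37): L=228 R=8
Round 5 (k=50): L=8 R=115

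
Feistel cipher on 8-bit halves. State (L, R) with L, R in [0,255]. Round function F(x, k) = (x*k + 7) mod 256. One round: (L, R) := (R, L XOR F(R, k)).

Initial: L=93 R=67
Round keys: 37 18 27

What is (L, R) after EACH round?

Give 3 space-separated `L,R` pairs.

Answer: 67,235 235,206 206,42

Derivation:
Round 1 (k=37): L=67 R=235
Round 2 (k=18): L=235 R=206
Round 3 (k=27): L=206 R=42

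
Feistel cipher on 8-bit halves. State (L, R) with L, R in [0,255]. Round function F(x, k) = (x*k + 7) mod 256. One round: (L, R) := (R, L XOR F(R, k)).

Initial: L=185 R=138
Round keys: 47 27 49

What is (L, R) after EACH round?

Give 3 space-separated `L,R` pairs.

Answer: 138,228 228,153 153,180

Derivation:
Round 1 (k=47): L=138 R=228
Round 2 (k=27): L=228 R=153
Round 3 (k=49): L=153 R=180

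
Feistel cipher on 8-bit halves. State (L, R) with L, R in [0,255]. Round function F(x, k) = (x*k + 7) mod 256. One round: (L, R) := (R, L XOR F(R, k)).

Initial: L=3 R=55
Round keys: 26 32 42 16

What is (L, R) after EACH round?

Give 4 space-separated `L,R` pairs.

Round 1 (k=26): L=55 R=158
Round 2 (k=32): L=158 R=240
Round 3 (k=42): L=240 R=249
Round 4 (k=16): L=249 R=103

Answer: 55,158 158,240 240,249 249,103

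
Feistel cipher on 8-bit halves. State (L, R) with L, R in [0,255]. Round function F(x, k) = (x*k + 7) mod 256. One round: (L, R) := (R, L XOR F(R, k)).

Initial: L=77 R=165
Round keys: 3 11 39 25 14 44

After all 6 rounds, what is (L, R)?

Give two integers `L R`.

Answer: 76 226

Derivation:
Round 1 (k=3): L=165 R=187
Round 2 (k=11): L=187 R=181
Round 3 (k=39): L=181 R=33
Round 4 (k=25): L=33 R=245
Round 5 (k=14): L=245 R=76
Round 6 (k=44): L=76 R=226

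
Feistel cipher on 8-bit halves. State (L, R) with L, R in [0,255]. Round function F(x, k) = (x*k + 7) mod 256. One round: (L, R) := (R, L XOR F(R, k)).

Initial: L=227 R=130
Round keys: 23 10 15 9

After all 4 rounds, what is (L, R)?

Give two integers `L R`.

Answer: 96 134

Derivation:
Round 1 (k=23): L=130 R=86
Round 2 (k=10): L=86 R=225
Round 3 (k=15): L=225 R=96
Round 4 (k=9): L=96 R=134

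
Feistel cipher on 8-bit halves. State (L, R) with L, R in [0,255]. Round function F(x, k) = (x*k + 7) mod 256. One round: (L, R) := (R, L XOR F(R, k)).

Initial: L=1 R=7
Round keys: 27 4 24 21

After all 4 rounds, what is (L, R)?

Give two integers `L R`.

Answer: 98 13

Derivation:
Round 1 (k=27): L=7 R=197
Round 2 (k=4): L=197 R=28
Round 3 (k=24): L=28 R=98
Round 4 (k=21): L=98 R=13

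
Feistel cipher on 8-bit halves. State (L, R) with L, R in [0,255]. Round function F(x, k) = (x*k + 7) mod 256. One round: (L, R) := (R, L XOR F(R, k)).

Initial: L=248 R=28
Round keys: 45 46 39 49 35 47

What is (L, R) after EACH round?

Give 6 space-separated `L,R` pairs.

Round 1 (k=45): L=28 R=11
Round 2 (k=46): L=11 R=29
Round 3 (k=39): L=29 R=121
Round 4 (k=49): L=121 R=45
Round 5 (k=35): L=45 R=87
Round 6 (k=47): L=87 R=45

Answer: 28,11 11,29 29,121 121,45 45,87 87,45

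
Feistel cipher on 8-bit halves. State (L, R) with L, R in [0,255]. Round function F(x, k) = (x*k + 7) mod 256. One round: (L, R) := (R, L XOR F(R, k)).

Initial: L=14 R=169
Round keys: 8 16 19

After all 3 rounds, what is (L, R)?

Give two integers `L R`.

Round 1 (k=8): L=169 R=65
Round 2 (k=16): L=65 R=190
Round 3 (k=19): L=190 R=96

Answer: 190 96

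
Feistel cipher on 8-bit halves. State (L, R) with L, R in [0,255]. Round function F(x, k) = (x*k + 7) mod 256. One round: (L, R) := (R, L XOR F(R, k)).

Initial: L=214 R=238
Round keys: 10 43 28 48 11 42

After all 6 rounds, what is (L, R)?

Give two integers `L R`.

Round 1 (k=10): L=238 R=133
Round 2 (k=43): L=133 R=176
Round 3 (k=28): L=176 R=194
Round 4 (k=48): L=194 R=215
Round 5 (k=11): L=215 R=134
Round 6 (k=42): L=134 R=212

Answer: 134 212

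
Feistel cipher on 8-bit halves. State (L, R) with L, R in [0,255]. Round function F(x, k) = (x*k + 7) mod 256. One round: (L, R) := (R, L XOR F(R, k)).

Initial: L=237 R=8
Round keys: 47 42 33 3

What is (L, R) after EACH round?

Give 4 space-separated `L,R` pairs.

Answer: 8,146 146,243 243,200 200,172

Derivation:
Round 1 (k=47): L=8 R=146
Round 2 (k=42): L=146 R=243
Round 3 (k=33): L=243 R=200
Round 4 (k=3): L=200 R=172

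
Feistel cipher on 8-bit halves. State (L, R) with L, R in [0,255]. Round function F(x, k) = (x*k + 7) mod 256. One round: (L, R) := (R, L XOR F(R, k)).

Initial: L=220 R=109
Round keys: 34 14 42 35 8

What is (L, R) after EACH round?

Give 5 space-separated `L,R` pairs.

Round 1 (k=34): L=109 R=93
Round 2 (k=14): L=93 R=112
Round 3 (k=42): L=112 R=58
Round 4 (k=35): L=58 R=133
Round 5 (k=8): L=133 R=21

Answer: 109,93 93,112 112,58 58,133 133,21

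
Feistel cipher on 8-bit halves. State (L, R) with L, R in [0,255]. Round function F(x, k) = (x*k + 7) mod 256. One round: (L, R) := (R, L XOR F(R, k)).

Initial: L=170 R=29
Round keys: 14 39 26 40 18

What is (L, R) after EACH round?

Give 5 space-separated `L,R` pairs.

Round 1 (k=14): L=29 R=55
Round 2 (k=39): L=55 R=117
Round 3 (k=26): L=117 R=222
Round 4 (k=40): L=222 R=194
Round 5 (k=18): L=194 R=117

Answer: 29,55 55,117 117,222 222,194 194,117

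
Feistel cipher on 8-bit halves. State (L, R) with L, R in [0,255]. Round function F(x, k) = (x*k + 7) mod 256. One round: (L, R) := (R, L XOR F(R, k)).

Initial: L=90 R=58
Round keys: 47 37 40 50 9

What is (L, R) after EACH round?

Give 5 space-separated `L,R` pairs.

Answer: 58,247 247,128 128,240 240,103 103,86

Derivation:
Round 1 (k=47): L=58 R=247
Round 2 (k=37): L=247 R=128
Round 3 (k=40): L=128 R=240
Round 4 (k=50): L=240 R=103
Round 5 (k=9): L=103 R=86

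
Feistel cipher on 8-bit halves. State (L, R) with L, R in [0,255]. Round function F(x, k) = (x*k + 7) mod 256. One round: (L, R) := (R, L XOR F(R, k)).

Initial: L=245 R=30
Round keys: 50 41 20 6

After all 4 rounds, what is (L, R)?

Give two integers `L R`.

Round 1 (k=50): L=30 R=22
Round 2 (k=41): L=22 R=147
Round 3 (k=20): L=147 R=149
Round 4 (k=6): L=149 R=22

Answer: 149 22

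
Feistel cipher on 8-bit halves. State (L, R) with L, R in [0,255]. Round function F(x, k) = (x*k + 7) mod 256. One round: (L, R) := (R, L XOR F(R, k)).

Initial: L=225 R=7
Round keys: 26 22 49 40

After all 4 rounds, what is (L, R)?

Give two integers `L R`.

Answer: 51 23

Derivation:
Round 1 (k=26): L=7 R=92
Round 2 (k=22): L=92 R=232
Round 3 (k=49): L=232 R=51
Round 4 (k=40): L=51 R=23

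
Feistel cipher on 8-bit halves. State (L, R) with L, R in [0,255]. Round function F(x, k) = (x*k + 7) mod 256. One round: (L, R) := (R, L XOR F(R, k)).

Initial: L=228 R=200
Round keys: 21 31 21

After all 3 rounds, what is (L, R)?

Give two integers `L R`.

Round 1 (k=21): L=200 R=139
Round 2 (k=31): L=139 R=20
Round 3 (k=21): L=20 R=32

Answer: 20 32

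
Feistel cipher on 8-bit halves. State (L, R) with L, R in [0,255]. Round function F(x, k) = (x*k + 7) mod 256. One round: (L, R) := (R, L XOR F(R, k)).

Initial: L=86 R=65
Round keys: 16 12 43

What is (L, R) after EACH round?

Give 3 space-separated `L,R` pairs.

Answer: 65,65 65,82 82,140

Derivation:
Round 1 (k=16): L=65 R=65
Round 2 (k=12): L=65 R=82
Round 3 (k=43): L=82 R=140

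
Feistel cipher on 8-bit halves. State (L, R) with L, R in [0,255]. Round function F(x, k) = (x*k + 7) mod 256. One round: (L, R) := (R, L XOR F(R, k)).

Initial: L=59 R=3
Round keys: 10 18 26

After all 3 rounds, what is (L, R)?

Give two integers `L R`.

Round 1 (k=10): L=3 R=30
Round 2 (k=18): L=30 R=32
Round 3 (k=26): L=32 R=89

Answer: 32 89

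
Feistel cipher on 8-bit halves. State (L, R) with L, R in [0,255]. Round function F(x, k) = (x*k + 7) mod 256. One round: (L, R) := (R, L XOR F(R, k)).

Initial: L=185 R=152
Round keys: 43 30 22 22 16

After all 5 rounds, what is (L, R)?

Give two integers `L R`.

Round 1 (k=43): L=152 R=54
Round 2 (k=30): L=54 R=195
Round 3 (k=22): L=195 R=255
Round 4 (k=22): L=255 R=50
Round 5 (k=16): L=50 R=216

Answer: 50 216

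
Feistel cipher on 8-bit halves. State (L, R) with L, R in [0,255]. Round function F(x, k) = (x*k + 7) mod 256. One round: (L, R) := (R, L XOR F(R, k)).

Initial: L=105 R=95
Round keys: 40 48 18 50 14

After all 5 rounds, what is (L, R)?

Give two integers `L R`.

Answer: 193 84

Derivation:
Round 1 (k=40): L=95 R=182
Round 2 (k=48): L=182 R=120
Round 3 (k=18): L=120 R=193
Round 4 (k=50): L=193 R=193
Round 5 (k=14): L=193 R=84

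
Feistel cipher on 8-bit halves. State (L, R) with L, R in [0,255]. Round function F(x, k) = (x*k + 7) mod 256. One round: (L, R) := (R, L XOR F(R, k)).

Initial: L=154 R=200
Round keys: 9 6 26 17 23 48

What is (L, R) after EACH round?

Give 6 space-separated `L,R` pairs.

Answer: 200,149 149,77 77,76 76,94 94,53 53,169

Derivation:
Round 1 (k=9): L=200 R=149
Round 2 (k=6): L=149 R=77
Round 3 (k=26): L=77 R=76
Round 4 (k=17): L=76 R=94
Round 5 (k=23): L=94 R=53
Round 6 (k=48): L=53 R=169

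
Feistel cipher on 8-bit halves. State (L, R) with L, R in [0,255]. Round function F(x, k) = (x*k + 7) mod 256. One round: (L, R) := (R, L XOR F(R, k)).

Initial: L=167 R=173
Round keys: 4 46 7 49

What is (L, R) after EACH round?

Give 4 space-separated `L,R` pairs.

Answer: 173,28 28,162 162,105 105,130

Derivation:
Round 1 (k=4): L=173 R=28
Round 2 (k=46): L=28 R=162
Round 3 (k=7): L=162 R=105
Round 4 (k=49): L=105 R=130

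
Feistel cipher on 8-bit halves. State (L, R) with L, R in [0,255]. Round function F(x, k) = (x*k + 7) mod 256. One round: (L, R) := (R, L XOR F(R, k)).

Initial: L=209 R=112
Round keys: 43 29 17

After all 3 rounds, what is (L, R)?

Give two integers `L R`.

Round 1 (k=43): L=112 R=6
Round 2 (k=29): L=6 R=197
Round 3 (k=17): L=197 R=26

Answer: 197 26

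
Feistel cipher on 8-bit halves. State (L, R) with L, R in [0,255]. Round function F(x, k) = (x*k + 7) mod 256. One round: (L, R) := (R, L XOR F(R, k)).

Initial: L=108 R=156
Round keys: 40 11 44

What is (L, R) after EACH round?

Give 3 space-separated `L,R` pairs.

Answer: 156,11 11,28 28,220

Derivation:
Round 1 (k=40): L=156 R=11
Round 2 (k=11): L=11 R=28
Round 3 (k=44): L=28 R=220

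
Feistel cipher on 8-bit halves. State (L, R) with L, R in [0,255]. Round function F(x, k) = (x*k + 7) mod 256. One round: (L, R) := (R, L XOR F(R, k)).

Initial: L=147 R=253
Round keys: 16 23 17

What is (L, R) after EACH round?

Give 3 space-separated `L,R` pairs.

Answer: 253,68 68,222 222,129

Derivation:
Round 1 (k=16): L=253 R=68
Round 2 (k=23): L=68 R=222
Round 3 (k=17): L=222 R=129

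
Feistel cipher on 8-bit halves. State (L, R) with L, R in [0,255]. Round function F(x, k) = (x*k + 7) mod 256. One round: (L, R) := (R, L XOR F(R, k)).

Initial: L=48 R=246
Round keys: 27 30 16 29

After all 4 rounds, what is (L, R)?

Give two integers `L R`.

Answer: 254 174

Derivation:
Round 1 (k=27): L=246 R=201
Round 2 (k=30): L=201 R=99
Round 3 (k=16): L=99 R=254
Round 4 (k=29): L=254 R=174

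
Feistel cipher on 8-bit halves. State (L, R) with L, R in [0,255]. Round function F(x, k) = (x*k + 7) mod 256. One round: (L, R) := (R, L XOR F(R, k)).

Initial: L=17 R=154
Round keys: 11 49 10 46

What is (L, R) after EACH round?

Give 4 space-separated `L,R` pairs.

Answer: 154,180 180,225 225,101 101,204

Derivation:
Round 1 (k=11): L=154 R=180
Round 2 (k=49): L=180 R=225
Round 3 (k=10): L=225 R=101
Round 4 (k=46): L=101 R=204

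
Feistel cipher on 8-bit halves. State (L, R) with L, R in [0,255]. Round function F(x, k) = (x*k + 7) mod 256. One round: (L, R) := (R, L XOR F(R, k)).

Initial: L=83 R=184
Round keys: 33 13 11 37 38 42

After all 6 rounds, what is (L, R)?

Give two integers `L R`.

Answer: 75 157

Derivation:
Round 1 (k=33): L=184 R=236
Round 2 (k=13): L=236 R=187
Round 3 (k=11): L=187 R=252
Round 4 (k=37): L=252 R=200
Round 5 (k=38): L=200 R=75
Round 6 (k=42): L=75 R=157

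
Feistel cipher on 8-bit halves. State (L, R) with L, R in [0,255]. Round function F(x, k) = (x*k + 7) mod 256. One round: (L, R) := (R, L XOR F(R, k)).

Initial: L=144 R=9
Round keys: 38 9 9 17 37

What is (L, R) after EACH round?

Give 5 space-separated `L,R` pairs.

Round 1 (k=38): L=9 R=205
Round 2 (k=9): L=205 R=53
Round 3 (k=9): L=53 R=41
Round 4 (k=17): L=41 R=245
Round 5 (k=37): L=245 R=89

Answer: 9,205 205,53 53,41 41,245 245,89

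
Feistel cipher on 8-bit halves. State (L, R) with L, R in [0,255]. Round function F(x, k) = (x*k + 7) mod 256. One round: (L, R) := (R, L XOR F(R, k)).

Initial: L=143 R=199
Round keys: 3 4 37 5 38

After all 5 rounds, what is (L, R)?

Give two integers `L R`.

Answer: 11 17

Derivation:
Round 1 (k=3): L=199 R=211
Round 2 (k=4): L=211 R=148
Round 3 (k=37): L=148 R=184
Round 4 (k=5): L=184 R=11
Round 5 (k=38): L=11 R=17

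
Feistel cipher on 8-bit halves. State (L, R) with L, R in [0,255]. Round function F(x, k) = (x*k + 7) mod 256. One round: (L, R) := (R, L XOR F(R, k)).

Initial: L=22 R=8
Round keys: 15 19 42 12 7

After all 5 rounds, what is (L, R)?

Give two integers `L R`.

Answer: 69 72

Derivation:
Round 1 (k=15): L=8 R=105
Round 2 (k=19): L=105 R=218
Round 3 (k=42): L=218 R=162
Round 4 (k=12): L=162 R=69
Round 5 (k=7): L=69 R=72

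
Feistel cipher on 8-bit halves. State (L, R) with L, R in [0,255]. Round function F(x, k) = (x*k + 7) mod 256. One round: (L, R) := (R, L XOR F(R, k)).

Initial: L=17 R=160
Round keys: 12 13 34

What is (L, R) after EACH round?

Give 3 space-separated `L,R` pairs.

Round 1 (k=12): L=160 R=150
Round 2 (k=13): L=150 R=5
Round 3 (k=34): L=5 R=39

Answer: 160,150 150,5 5,39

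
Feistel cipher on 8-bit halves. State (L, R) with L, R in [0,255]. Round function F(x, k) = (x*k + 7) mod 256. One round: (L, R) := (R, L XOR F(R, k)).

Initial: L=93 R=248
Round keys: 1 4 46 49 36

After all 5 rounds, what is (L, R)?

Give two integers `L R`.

Round 1 (k=1): L=248 R=162
Round 2 (k=4): L=162 R=119
Round 3 (k=46): L=119 R=203
Round 4 (k=49): L=203 R=149
Round 5 (k=36): L=149 R=48

Answer: 149 48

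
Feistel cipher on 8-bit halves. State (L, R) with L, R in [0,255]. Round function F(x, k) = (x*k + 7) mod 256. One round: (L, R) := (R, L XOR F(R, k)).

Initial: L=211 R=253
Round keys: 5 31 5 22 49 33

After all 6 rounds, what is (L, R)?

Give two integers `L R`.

Round 1 (k=5): L=253 R=43
Round 2 (k=31): L=43 R=193
Round 3 (k=5): L=193 R=231
Round 4 (k=22): L=231 R=32
Round 5 (k=49): L=32 R=192
Round 6 (k=33): L=192 R=231

Answer: 192 231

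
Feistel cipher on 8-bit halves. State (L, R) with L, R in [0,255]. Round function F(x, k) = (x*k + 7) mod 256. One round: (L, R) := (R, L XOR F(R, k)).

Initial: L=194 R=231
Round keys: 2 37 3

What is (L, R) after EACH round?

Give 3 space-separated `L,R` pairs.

Round 1 (k=2): L=231 R=23
Round 2 (k=37): L=23 R=189
Round 3 (k=3): L=189 R=41

Answer: 231,23 23,189 189,41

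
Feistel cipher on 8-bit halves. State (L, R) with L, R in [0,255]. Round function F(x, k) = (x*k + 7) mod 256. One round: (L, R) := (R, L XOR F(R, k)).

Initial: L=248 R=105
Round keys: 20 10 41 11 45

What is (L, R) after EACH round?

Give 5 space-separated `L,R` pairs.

Round 1 (k=20): L=105 R=195
Round 2 (k=10): L=195 R=204
Round 3 (k=41): L=204 R=112
Round 4 (k=11): L=112 R=27
Round 5 (k=45): L=27 R=182

Answer: 105,195 195,204 204,112 112,27 27,182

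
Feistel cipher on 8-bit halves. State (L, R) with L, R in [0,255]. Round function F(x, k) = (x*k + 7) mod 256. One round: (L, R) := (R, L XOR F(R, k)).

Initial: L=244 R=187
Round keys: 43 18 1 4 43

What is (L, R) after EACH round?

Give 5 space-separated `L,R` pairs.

Round 1 (k=43): L=187 R=132
Round 2 (k=18): L=132 R=244
Round 3 (k=1): L=244 R=127
Round 4 (k=4): L=127 R=247
Round 5 (k=43): L=247 R=251

Answer: 187,132 132,244 244,127 127,247 247,251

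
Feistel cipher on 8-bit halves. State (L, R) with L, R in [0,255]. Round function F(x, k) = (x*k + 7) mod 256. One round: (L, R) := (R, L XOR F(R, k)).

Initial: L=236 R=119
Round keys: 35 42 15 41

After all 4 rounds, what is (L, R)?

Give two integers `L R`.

Answer: 119 38

Derivation:
Round 1 (k=35): L=119 R=160
Round 2 (k=42): L=160 R=48
Round 3 (k=15): L=48 R=119
Round 4 (k=41): L=119 R=38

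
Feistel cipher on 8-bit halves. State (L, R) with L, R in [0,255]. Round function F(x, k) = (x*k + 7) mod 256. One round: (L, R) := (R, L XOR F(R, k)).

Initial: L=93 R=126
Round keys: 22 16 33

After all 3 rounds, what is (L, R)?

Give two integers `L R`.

Round 1 (k=22): L=126 R=134
Round 2 (k=16): L=134 R=25
Round 3 (k=33): L=25 R=198

Answer: 25 198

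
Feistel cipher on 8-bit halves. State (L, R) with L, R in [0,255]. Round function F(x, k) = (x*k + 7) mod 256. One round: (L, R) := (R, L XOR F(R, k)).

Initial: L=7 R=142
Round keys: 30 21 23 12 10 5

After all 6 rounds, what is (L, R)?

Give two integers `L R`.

Round 1 (k=30): L=142 R=172
Round 2 (k=21): L=172 R=173
Round 3 (k=23): L=173 R=62
Round 4 (k=12): L=62 R=66
Round 5 (k=10): L=66 R=165
Round 6 (k=5): L=165 R=2

Answer: 165 2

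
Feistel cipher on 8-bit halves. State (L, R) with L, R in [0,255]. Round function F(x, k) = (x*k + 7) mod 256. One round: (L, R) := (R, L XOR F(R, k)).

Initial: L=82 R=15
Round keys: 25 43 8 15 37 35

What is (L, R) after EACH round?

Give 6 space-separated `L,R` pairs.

Round 1 (k=25): L=15 R=44
Round 2 (k=43): L=44 R=100
Round 3 (k=8): L=100 R=11
Round 4 (k=15): L=11 R=200
Round 5 (k=37): L=200 R=228
Round 6 (k=35): L=228 R=251

Answer: 15,44 44,100 100,11 11,200 200,228 228,251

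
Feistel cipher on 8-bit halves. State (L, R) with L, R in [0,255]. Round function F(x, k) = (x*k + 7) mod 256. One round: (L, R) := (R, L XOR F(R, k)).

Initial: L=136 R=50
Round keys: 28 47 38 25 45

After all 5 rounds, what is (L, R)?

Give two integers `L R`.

Round 1 (k=28): L=50 R=247
Round 2 (k=47): L=247 R=82
Round 3 (k=38): L=82 R=196
Round 4 (k=25): L=196 R=121
Round 5 (k=45): L=121 R=136

Answer: 121 136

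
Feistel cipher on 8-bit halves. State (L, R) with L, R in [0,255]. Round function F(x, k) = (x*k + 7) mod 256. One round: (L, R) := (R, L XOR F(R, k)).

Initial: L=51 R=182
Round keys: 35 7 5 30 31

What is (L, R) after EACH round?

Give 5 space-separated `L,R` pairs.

Round 1 (k=35): L=182 R=218
Round 2 (k=7): L=218 R=75
Round 3 (k=5): L=75 R=164
Round 4 (k=30): L=164 R=116
Round 5 (k=31): L=116 R=183

Answer: 182,218 218,75 75,164 164,116 116,183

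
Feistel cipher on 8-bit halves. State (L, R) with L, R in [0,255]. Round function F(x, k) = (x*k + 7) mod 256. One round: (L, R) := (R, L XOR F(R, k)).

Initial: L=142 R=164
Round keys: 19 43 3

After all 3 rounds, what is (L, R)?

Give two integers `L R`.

Round 1 (k=19): L=164 R=189
Round 2 (k=43): L=189 R=98
Round 3 (k=3): L=98 R=144

Answer: 98 144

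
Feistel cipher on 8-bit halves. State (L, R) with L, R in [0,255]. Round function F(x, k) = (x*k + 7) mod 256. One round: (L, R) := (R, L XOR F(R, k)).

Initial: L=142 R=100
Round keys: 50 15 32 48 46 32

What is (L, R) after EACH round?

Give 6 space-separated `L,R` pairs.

Round 1 (k=50): L=100 R=1
Round 2 (k=15): L=1 R=114
Round 3 (k=32): L=114 R=70
Round 4 (k=48): L=70 R=85
Round 5 (k=46): L=85 R=11
Round 6 (k=32): L=11 R=50

Answer: 100,1 1,114 114,70 70,85 85,11 11,50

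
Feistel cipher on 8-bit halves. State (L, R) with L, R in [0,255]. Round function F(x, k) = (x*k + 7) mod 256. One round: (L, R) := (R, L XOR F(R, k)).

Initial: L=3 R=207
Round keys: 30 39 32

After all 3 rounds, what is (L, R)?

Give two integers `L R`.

Answer: 130 13

Derivation:
Round 1 (k=30): L=207 R=74
Round 2 (k=39): L=74 R=130
Round 3 (k=32): L=130 R=13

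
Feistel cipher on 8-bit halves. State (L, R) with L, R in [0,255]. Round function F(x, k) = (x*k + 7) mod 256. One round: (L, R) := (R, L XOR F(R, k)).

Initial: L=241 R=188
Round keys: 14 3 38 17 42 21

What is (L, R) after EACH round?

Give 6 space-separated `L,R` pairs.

Answer: 188,190 190,253 253,43 43,31 31,54 54,106

Derivation:
Round 1 (k=14): L=188 R=190
Round 2 (k=3): L=190 R=253
Round 3 (k=38): L=253 R=43
Round 4 (k=17): L=43 R=31
Round 5 (k=42): L=31 R=54
Round 6 (k=21): L=54 R=106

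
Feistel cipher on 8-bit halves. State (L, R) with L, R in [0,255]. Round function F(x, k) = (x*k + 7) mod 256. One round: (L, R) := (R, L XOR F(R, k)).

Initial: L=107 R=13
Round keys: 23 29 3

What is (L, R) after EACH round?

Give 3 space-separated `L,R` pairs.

Round 1 (k=23): L=13 R=89
Round 2 (k=29): L=89 R=17
Round 3 (k=3): L=17 R=99

Answer: 13,89 89,17 17,99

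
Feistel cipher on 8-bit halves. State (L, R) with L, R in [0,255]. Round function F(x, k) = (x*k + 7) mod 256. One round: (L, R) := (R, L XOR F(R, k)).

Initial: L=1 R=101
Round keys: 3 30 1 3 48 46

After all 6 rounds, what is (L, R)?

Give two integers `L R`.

Round 1 (k=3): L=101 R=55
Round 2 (k=30): L=55 R=28
Round 3 (k=1): L=28 R=20
Round 4 (k=3): L=20 R=95
Round 5 (k=48): L=95 R=195
Round 6 (k=46): L=195 R=78

Answer: 195 78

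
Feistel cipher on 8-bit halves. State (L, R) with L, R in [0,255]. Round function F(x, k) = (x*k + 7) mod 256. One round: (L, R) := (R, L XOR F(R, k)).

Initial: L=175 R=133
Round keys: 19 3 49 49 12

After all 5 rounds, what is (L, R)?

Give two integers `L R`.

Answer: 41 4

Derivation:
Round 1 (k=19): L=133 R=73
Round 2 (k=3): L=73 R=103
Round 3 (k=49): L=103 R=247
Round 4 (k=49): L=247 R=41
Round 5 (k=12): L=41 R=4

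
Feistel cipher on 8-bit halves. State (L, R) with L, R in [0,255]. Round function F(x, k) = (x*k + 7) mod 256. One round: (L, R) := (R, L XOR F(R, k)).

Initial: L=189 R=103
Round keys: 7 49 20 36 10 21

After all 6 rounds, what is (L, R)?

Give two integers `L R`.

Round 1 (k=7): L=103 R=101
Round 2 (k=49): L=101 R=59
Round 3 (k=20): L=59 R=198
Round 4 (k=36): L=198 R=228
Round 5 (k=10): L=228 R=41
Round 6 (k=21): L=41 R=128

Answer: 41 128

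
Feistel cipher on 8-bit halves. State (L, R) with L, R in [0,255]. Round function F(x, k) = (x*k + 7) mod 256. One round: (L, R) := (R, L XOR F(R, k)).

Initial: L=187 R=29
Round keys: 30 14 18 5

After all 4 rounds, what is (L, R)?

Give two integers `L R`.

Answer: 101 166

Derivation:
Round 1 (k=30): L=29 R=214
Round 2 (k=14): L=214 R=166
Round 3 (k=18): L=166 R=101
Round 4 (k=5): L=101 R=166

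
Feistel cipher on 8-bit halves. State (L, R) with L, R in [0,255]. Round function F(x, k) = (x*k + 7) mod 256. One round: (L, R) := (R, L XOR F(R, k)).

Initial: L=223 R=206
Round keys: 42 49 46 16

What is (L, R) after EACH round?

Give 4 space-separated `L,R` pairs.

Round 1 (k=42): L=206 R=12
Round 2 (k=49): L=12 R=157
Round 3 (k=46): L=157 R=49
Round 4 (k=16): L=49 R=138

Answer: 206,12 12,157 157,49 49,138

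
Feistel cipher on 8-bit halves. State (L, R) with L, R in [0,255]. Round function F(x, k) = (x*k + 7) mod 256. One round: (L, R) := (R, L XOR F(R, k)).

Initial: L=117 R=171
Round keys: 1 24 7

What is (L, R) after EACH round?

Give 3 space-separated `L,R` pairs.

Round 1 (k=1): L=171 R=199
Round 2 (k=24): L=199 R=4
Round 3 (k=7): L=4 R=228

Answer: 171,199 199,4 4,228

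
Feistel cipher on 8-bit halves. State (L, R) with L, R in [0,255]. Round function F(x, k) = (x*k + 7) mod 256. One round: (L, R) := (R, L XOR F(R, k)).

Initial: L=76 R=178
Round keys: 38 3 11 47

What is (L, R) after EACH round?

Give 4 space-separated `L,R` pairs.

Round 1 (k=38): L=178 R=63
Round 2 (k=3): L=63 R=118
Round 3 (k=11): L=118 R=38
Round 4 (k=47): L=38 R=119

Answer: 178,63 63,118 118,38 38,119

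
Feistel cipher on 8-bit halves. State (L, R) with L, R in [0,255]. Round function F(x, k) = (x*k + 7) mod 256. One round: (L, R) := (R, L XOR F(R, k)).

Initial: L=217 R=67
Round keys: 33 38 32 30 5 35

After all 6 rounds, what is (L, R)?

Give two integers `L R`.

Answer: 84 198

Derivation:
Round 1 (k=33): L=67 R=115
Round 2 (k=38): L=115 R=90
Round 3 (k=32): L=90 R=52
Round 4 (k=30): L=52 R=69
Round 5 (k=5): L=69 R=84
Round 6 (k=35): L=84 R=198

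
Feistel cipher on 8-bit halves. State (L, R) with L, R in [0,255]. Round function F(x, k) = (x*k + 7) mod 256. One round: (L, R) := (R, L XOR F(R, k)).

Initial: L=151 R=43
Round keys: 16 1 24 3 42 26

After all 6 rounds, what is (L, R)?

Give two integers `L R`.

Answer: 160 87

Derivation:
Round 1 (k=16): L=43 R=32
Round 2 (k=1): L=32 R=12
Round 3 (k=24): L=12 R=7
Round 4 (k=3): L=7 R=16
Round 5 (k=42): L=16 R=160
Round 6 (k=26): L=160 R=87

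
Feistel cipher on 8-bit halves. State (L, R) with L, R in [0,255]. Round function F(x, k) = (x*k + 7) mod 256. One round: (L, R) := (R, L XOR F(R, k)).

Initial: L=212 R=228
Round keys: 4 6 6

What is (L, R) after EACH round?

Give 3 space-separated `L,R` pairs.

Answer: 228,67 67,125 125,182

Derivation:
Round 1 (k=4): L=228 R=67
Round 2 (k=6): L=67 R=125
Round 3 (k=6): L=125 R=182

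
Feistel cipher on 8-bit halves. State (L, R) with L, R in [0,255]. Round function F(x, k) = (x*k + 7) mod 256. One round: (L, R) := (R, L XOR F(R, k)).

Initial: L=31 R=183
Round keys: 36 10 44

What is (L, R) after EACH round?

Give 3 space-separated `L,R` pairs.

Answer: 183,220 220,40 40,59

Derivation:
Round 1 (k=36): L=183 R=220
Round 2 (k=10): L=220 R=40
Round 3 (k=44): L=40 R=59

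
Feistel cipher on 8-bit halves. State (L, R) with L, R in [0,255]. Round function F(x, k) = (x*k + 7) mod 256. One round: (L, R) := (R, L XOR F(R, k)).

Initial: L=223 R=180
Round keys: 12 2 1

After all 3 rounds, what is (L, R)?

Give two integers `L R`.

Round 1 (k=12): L=180 R=168
Round 2 (k=2): L=168 R=227
Round 3 (k=1): L=227 R=66

Answer: 227 66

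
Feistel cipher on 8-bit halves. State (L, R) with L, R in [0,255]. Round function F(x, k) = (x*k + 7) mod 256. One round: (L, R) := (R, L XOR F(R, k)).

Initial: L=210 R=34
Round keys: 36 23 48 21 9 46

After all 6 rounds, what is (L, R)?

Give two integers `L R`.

Answer: 226 10

Derivation:
Round 1 (k=36): L=34 R=29
Round 2 (k=23): L=29 R=128
Round 3 (k=48): L=128 R=26
Round 4 (k=21): L=26 R=169
Round 5 (k=9): L=169 R=226
Round 6 (k=46): L=226 R=10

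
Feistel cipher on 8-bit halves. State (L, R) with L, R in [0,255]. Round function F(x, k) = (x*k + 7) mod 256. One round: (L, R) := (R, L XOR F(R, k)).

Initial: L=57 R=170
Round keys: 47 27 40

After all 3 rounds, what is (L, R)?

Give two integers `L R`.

Round 1 (k=47): L=170 R=4
Round 2 (k=27): L=4 R=217
Round 3 (k=40): L=217 R=235

Answer: 217 235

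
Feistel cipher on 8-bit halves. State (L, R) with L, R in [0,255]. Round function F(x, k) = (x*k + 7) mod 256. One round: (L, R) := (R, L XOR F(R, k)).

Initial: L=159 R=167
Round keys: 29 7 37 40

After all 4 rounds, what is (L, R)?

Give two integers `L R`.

Answer: 141 170

Derivation:
Round 1 (k=29): L=167 R=109
Round 2 (k=7): L=109 R=165
Round 3 (k=37): L=165 R=141
Round 4 (k=40): L=141 R=170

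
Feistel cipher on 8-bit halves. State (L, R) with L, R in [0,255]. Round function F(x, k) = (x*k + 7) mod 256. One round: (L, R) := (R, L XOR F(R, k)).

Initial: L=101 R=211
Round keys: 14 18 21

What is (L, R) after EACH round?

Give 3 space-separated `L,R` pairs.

Round 1 (k=14): L=211 R=244
Round 2 (k=18): L=244 R=252
Round 3 (k=21): L=252 R=71

Answer: 211,244 244,252 252,71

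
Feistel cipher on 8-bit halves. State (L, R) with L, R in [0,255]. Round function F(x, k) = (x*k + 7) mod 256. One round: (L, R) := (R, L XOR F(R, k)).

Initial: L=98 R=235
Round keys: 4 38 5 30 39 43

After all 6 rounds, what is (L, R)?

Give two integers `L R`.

Answer: 226 196

Derivation:
Round 1 (k=4): L=235 R=209
Round 2 (k=38): L=209 R=230
Round 3 (k=5): L=230 R=84
Round 4 (k=30): L=84 R=57
Round 5 (k=39): L=57 R=226
Round 6 (k=43): L=226 R=196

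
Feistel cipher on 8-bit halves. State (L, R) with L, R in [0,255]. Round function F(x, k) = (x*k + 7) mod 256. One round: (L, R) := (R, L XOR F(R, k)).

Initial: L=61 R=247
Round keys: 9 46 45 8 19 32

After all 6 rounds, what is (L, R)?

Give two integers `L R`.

Answer: 84 6

Derivation:
Round 1 (k=9): L=247 R=139
Round 2 (k=46): L=139 R=246
Round 3 (k=45): L=246 R=206
Round 4 (k=8): L=206 R=129
Round 5 (k=19): L=129 R=84
Round 6 (k=32): L=84 R=6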